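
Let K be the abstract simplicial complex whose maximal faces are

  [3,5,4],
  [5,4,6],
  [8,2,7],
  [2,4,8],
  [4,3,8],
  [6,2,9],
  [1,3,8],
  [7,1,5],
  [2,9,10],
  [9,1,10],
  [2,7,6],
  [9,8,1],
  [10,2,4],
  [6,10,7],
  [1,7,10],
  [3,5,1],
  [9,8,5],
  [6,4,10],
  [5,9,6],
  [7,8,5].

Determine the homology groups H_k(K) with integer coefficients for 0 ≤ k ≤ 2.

We work with the vertex ordering 1 < 2 < 3 < 4 < 5 < 6 < 7 < 8 < 9 < 10. The simplices of K, each written with vertices in increasing order, are:

  0-simplices (10): [1], [2], [3], [4], [5], [6], [7], [8], [9], [10]
  1-simplices (30): (30 of them)
  2-simplices (20): (20 of them)

giving chain groups C_0 ≅ Z^10, C_1 ≅ Z^30, C_2 ≅ Z^20.

Boundary ∂_1: C_1 → C_0 maps an edge to its endpoints' difference, ∂[p,q] = q − p.
The 10×30 boundary matrix has rank 9 and Smith normal form diag(1,1,1,1,1,1,1,1,1).

The boundary map ∂_2: C_2 → C_1 sends each 2-simplex [p,q,r] to [q,r] − [p,r] + [p,q]. For instance
  ∂[2,4,10] = [4,10] − [2,10] + [2,4],
  ∂[1,5,7] = [5,7] − [1,7] + [1,5].
This gives a 30×20 integer matrix of rank 20; reducing to Smith normal form yields diagonal entries (1,1,1,1,1,1,1,1,1,1,1,1,1,1,1,1,1,1,1,2).

Reading off H_k = ker ∂_k / im ∂_{k+1}:

  H_0: rank C_0 − rank ∂_1 = 10 − 9 = 1, and the invariant factors of ∂_1 are all 1, so H_0 ≅ Z.
  H_1: rank ker ∂_1 − rank ∂_2 = (30 − 9) − 20 = 1, and ∂_2 has invariant factor 2 > 1, so H_1 ≅ Z ⊕ Z/2Z.
  H_2: rank ker ∂_2 − rank ∂_3 = (20 − 20) − 0 = 0, and there is no ∂_3, so H_2 ≅ 0.

(K is a triangulation of the Klein bottle.)

H_0 ≅ Z,  H_1 ≅ Z ⊕ Z/2Z,  H_2 = 0.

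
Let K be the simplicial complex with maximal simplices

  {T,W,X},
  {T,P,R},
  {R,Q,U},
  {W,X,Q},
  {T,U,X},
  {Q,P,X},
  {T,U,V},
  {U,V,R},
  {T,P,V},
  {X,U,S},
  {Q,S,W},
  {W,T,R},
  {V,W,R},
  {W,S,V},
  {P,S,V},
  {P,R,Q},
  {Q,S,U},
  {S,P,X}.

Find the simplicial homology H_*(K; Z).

Fix the vertex order P < Q < R < S < T < U < V < W < X and write every simplex with vertices in increasing order. Then dim K = 2 and the simplices of K are:

  0-simplices (9): P, Q, R, S, T, U, V, W, X
  1-simplices (27): PQ, PR, PS, PT, PV, PX, QR, QS, QU, QW, QX, RT, RU, RV, RW, SU, SV, SW, SX, TU, TV, TW, TX, UV, UX, VW, WX
  2-simplices (18): PQR, PQX, PRT, PSV, PSX, PTV, QRU, QSU, QSW, QWX, RTW, RUV, RVW, SUX, SVW, TUV, TUX, TWX

giving chain groups C_0 ≅ Z^9, C_1 ≅ Z^27, C_2 ≅ Z^18.

The boundary map ∂_1: C_1 → C_0 is given by ∂[p,q] = [q] − [p]. For instance
  ∂RT = T − R.
As a 9×27 matrix over Z this has rank 8, with invariant factors (1,1,1,1,1,1,1,1).

∂_2: C_2 → C_1 maps a triangle to the signed sum of its edges. For instance
  ∂RUV = UV − RV + RU,
  ∂TUV = UV − TV + TU.
As a 27×18 matrix over Z this has rank 18, with invariant factors (1,1,1,1,1,1,1,1,1,1,1,1,1,1,1,1,1,2).

Now H_k = ker ∂_k / im ∂_{k+1}, so:

  H_0: rank C_0 − rank ∂_1 = 9 − 8 = 1, and the invariant factors of ∂_1 are all 1, so H_0 ≅ Z.
  H_1: rank ker ∂_1 − rank ∂_2 = (27 − 8) − 18 = 1, and ∂_2 has invariant factor 2 > 1, so H_1 ≅ Z ⊕ Z_2.
  H_2: rank ker ∂_2 − rank ∂_3 = (18 − 18) − 0 = 0, and there is no ∂_3, so H_2 ≅ 0.

As a check, the Euler characteristic is 9 − 27 + 18 = 0, which agrees with 1 − 1 + 0 = 0.
(K is a triangulation of the Klein bottle.)

H_0 = Z,  H_1 = Z ⊕ Z_2,  H_2 = 0.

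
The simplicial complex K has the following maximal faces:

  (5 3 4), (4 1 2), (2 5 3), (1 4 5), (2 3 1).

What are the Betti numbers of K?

b_0 = 1, b_1 = 1, b_2 = 0.

Take the total order 1 < 2 < 3 < 4 < 5 on the vertex set. Then K (dimension 2) consists of the simplices:

  0-simplices (5): [1], [2], [3], [4], [5]
  1-simplices (10): [1,2], [1,3], [1,4], [1,5], [2,3], [2,4], [2,5], [3,4], [3,5], [4,5]
  2-simplices (5): [1,2,3], [1,2,4], [1,4,5], [2,3,5], [3,4,5]

Hence C_0 ≅ Z^5, C_1 ≅ Z^10, C_2 ≅ Z^5.

The boundary map ∂_1: C_1 → C_0 maps an edge to its endpoints' difference, ∂[p,q] = q − p. For instance
  ∂[3,4] = [4] − [3].
As a 5×10 matrix over Z this has rank 4, with invariant factors (1,1,1,1).

Boundary ∂_2: C_2 → C_1 maps a triangle to the signed sum of its edges. For instance
  ∂[3,4,5] = [4,5] − [3,5] + [3,4],
  ∂[1,2,3] = [2,3] − [1,3] + [1,2].
The 10×5 boundary matrix has rank 5 and Smith normal form diag(1,1,1,1,1).

Now H_k = ker ∂_k / im ∂_{k+1}, so:

  H_0: rank C_0 − rank ∂_1 = 5 − 4 = 1, and the invariant factors of ∂_1 are all 1, so H_0 = Z.
  H_1: rank ker ∂_1 − rank ∂_2 = (10 − 4) − 5 = 1, and the invariant factors of ∂_2 are all 1, so H_1 = Z.
  H_2: rank ker ∂_2 − rank ∂_3 = (5 − 5) − 0 = 0, and there is no ∂_3, so H_2 = 0.

Hence the Betti numbers are b_0 = 1, b_1 = 1, b_2 = 0.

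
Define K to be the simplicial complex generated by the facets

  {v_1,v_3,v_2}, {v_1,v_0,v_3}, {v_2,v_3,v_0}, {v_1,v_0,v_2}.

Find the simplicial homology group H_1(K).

We work with the vertex ordering v_0 < v_1 < v_2 < v_3. The simplices of K, each written with vertices in increasing order, are:

  0-simplices (4): [v_0], [v_1], [v_2], [v_3]
  1-simplices (6): [v_0,v_1], [v_0,v_2], [v_0,v_3], [v_1,v_2], [v_1,v_3], [v_2,v_3]
  2-simplices (4): [v_0,v_1,v_2], [v_0,v_1,v_3], [v_0,v_2,v_3], [v_1,v_2,v_3]

Hence C_0 ≅ Z^4, C_1 ≅ Z^6, C_2 ≅ Z^4.

The boundary map ∂_1: C_1 → C_0 is given by ∂[p,q] = [q] − [p].
The resulting 4×6 matrix has rank 3, and its Smith normal form has invariant factors (1,1,1).

The boundary map ∂_2: C_2 → C_1 maps a triangle to the signed sum of its edges. For instance
  ∂[v_0,v_1,v_2] = [v_1,v_2] − [v_0,v_2] + [v_0,v_1],
  ∂[v_0,v_1,v_3] = [v_1,v_3] − [v_0,v_3] + [v_0,v_1].
The resulting 6×4 matrix has rank 3, and its Smith normal form has invariant factors (1,1,1).

From H_k ≅ ker(∂_k) / im(∂_{k+1}) we obtain:

  H_1: rank ker ∂_1 − rank ∂_2 = (6 − 3) − 3 = 0, and the invariant factors of ∂_2 are all 1, so H_1 = 0.

H_1 ≅ 0.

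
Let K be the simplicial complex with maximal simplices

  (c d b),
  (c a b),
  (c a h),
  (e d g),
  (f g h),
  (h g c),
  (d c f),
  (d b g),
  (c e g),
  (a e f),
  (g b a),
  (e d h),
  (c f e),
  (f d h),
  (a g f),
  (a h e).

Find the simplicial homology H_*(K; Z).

Fix the vertex order a < b < c < d < e < f < g < h and write every simplex with vertices in increasing order. Then dim K = 2 and the simplices of K are:

  0-simplices (8): a, b, c, d, e, f, g, h
  1-simplices (24): ab, ac, ae, af, ag, ah, bc, bd, bg, cd, ce, cf, cg, ch, de, df, dg, dh, ef, eg, eh, fg, fh, gh
  2-simplices (16): abc, abg, ach, aef, aeh, afg, bcd, bdg, cdf, cef, ceg, cgh, deg, deh, dfh, fgh

so the chain groups are C_0 ≅ Z^8, C_1 ≅ Z^24, C_2 ≅ Z^16.

∂_1: C_1 → C_0 maps an edge to its endpoints' difference, ∂[p,q] = q − p.
The 8×24 boundary matrix has rank 7 and Smith normal form diag(1,1,1,1,1,1,1).

∂_2: C_2 → C_1 sends each 2-simplex [p,q,r] to [q,r] − [p,r] + [p,q]. For instance
  ∂abg = bg − ag + ab,
  ∂abc = bc − ac + ab.
The resulting 24×16 matrix has rank 15, and its Smith normal form has invariant factors (1,1,1,1,1,1,1,1,1,1,1,1,1,1,1).

Now H_k = ker ∂_k / im ∂_{k+1}, so:

  H_0: rank C_0 − rank ∂_1 = 8 − 7 = 1, and the invariant factors of ∂_1 are all 1, so H_0 ≅ Z.
  H_1: rank ker ∂_1 − rank ∂_2 = (24 − 7) − 15 = 2, and the invariant factors of ∂_2 are all 1, so H_1 ≅ Z^2.
  H_2: rank ker ∂_2 − rank ∂_3 = (16 − 15) − 0 = 1, and there is no ∂_3, so H_2 ≅ Z.

As a check, the Euler characteristic is 8 − 24 + 16 = 0, which agrees with 1 − 2 + 1 = 0.

H_0 ≅ Z,  H_1 ≅ Z^2,  H_2 ≅ Z.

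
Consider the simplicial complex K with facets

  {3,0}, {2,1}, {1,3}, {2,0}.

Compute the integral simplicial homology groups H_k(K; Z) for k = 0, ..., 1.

H_0 ≅ Z,  H_1 ≅ Z.

We work with the vertex ordering 0 < 1 < 2 < 3. The simplices of K, each written with vertices in increasing order, are:

  0-simplices (4): [0], [1], [2], [3]
  1-simplices (4): [0,2], [0,3], [1,2], [1,3]

so the chain groups are C_0 ≅ Z^4, C_1 ≅ Z^4.

∂_1: C_1 → C_0 is given by ∂[p,q] = [q] − [p]. For instance
  ∂[0,2] = [2] − [0].
This gives a 4×4 integer matrix of rank 3; reducing to Smith normal form yields diagonal entries (1,1,1).

Reading off H_k = ker ∂_k / im ∂_{k+1}:

  H_0: rank C_0 − rank ∂_1 = 4 − 3 = 1, and the invariant factors of ∂_1 are all 1, so H_0 ≅ Z.
  H_1: rank ker ∂_1 − rank ∂_2 = (4 − 3) − 0 = 1, and there is no ∂_2, so H_1 ≅ Z.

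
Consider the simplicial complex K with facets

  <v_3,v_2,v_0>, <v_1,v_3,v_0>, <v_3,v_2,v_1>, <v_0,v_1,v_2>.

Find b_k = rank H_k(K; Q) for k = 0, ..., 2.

b_0 = 1, b_1 = 0, b_2 = 1.

K has 4 vertices, 6 edges, 4 triangles.
rank ∂_0 = 0, rank ∂_1 = 3 ⇒ b_0 = 4 − 0 − 3 = 1; all invariant factors of ∂_1 are 1 so no torsion. So H_0 = Z.
rank ∂_1 = 3, rank ∂_2 = 3 ⇒ b_1 = 6 − 3 − 3 = 0; all invariant factors of ∂_2 are 1 so no torsion. So H_1 = 0.
rank ∂_2 = 3, rank ∂_3 = 0 ⇒ b_2 = 4 − 3 − 0 = 1. So H_2 = Z.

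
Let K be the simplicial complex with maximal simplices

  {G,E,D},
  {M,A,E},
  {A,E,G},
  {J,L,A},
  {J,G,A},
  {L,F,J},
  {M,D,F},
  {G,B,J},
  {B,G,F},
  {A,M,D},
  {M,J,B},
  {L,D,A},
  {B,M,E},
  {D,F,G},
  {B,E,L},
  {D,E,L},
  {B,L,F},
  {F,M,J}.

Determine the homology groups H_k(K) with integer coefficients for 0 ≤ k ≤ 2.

Order the vertices as A < B < D < E < F < G < J < L < M. Listing each simplex with vertices in this order, K has dimension 2 with simplices:

  0-simplices (9): A, B, D, E, F, G, J, L, M
  1-simplices (27): AD, AE, AG, AJ, AL, AM, BE, BF, BG, BJ, BL, BM, DE, DF, DG, DL, DM, EG, EL, EM, FG, FJ, FL, FM, GJ, JL, JM
  2-simplices (18): ADL, ADM, AEG, AEM, AGJ, AJL, BEL, BEM, BFG, BFL, BGJ, BJM, DEG, DEL, DFG, DFM, FJL, FJM

so the chain groups are C_0 ≅ Z^9, C_1 ≅ Z^27, C_2 ≅ Z^18.

Boundary ∂_1: C_1 → C_0 sends each edge [p,q] (with p < q) to q − p. For instance
  ∂JM = M − J.
The resulting 9×27 matrix has rank 8, and its Smith normal form has invariant factors (1,1,1,1,1,1,1,1).

The boundary map ∂_2: C_2 → C_1 maps a triangle to the signed sum of its edges. For instance
  ∂DFG = FG − DG + DF,
  ∂DFM = FM − DM + DF.
The 27×18 boundary matrix has rank 18 and Smith normal form diag(1,1,1,1,1,1,1,1,1,1,1,1,1,1,1,1,1,2).

Reading off H_k = ker ∂_k / im ∂_{k+1}:

  H_0: rank C_0 − rank ∂_1 = 9 − 8 = 1, and the invariant factors of ∂_1 are all 1, so H_0 = Z.
  H_1: rank ker ∂_1 − rank ∂_2 = (27 − 8) − 18 = 1, and ∂_2 has invariant factor 2 > 1, so H_1 = Z ⊕ Z/2.
  H_2: rank ker ∂_2 − rank ∂_3 = (18 − 18) − 0 = 0, and there is no ∂_3, so H_2 = 0.

(K is a triangulation of the Klein bottle.)

H_0 = Z,  H_1 = Z ⊕ Z/2,  H_2 = 0.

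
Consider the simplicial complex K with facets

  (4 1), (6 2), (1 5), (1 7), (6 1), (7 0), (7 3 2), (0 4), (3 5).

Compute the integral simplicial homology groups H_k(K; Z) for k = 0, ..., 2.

H_0 = Z,  H_1 = Z^3,  H_2 = 0.

K has 8 vertices, 11 edges, 1 triangle.
rank ∂_0 = 0, rank ∂_1 = 7 ⇒ b_0 = 8 − 0 − 7 = 1; all invariant factors of ∂_1 are 1 so no torsion. So H_0 = Z.
rank ∂_1 = 7, rank ∂_2 = 1 ⇒ b_1 = 11 − 7 − 1 = 3; all invariant factors of ∂_2 are 1 so no torsion. So H_1 = Z^3.
rank ∂_2 = 1, rank ∂_3 = 0 ⇒ b_2 = 1 − 1 − 0 = 0. So H_2 = 0.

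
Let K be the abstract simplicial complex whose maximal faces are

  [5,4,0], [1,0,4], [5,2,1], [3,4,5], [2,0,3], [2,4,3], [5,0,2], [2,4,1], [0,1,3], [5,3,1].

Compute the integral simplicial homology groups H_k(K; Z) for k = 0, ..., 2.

Order the vertices as 0 < 1 < 2 < 3 < 4 < 5. Listing each simplex with vertices in this order, K has dimension 2 with simplices:

  0-simplices (6): [0], [1], [2], [3], [4], [5]
  1-simplices (15): [0,1], [0,2], [0,3], [0,4], [0,5], [1,2], [1,3], [1,4], [1,5], [2,3], [2,4], [2,5], [3,4], [3,5], [4,5]
  2-simplices (10): [0,1,3], [0,1,4], [0,2,3], [0,2,5], [0,4,5], [1,2,4], [1,2,5], [1,3,5], [2,3,4], [3,4,5]

Hence C_0 ≅ Z^6, C_1 ≅ Z^15, C_2 ≅ Z^10.

Boundary ∂_1: C_1 → C_0 maps an edge to its endpoints' difference, ∂[p,q] = q − p.
The 6×15 boundary matrix has rank 5 and Smith normal form diag(1,1,1,1,1).

∂_2: C_2 → C_1 acts by ∂[p,q,r] = [q,r] − [p,r] + [p,q]. For instance
  ∂[0,2,3] = [2,3] − [0,3] + [0,2],
  ∂[0,4,5] = [4,5] − [0,5] + [0,4].
The resulting 15×10 matrix has rank 10, and its Smith normal form has invariant factors (1,1,1,1,1,1,1,1,1,2).

Computing H_k = (kernel of ∂_k) / (image of ∂_{k+1}):

  H_0: rank C_0 − rank ∂_1 = 6 − 5 = 1, and the invariant factors of ∂_1 are all 1, so H_0 = Z.
  H_1: rank ker ∂_1 − rank ∂_2 = (15 − 5) − 10 = 0, and ∂_2 has invariant factor 2 > 1, so H_1 = Z/2.
  H_2: rank ker ∂_2 − rank ∂_3 = (10 − 10) − 0 = 0, and there is no ∂_3, so H_2 = 0.

H_0 ≅ Z,  H_1 ≅ Z/2,  H_2 = 0.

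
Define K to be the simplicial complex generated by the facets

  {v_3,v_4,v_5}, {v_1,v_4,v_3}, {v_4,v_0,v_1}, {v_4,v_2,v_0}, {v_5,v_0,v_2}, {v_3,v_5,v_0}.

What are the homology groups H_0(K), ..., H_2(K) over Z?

H_0 = Z,  H_1 = Z,  H_2 = 0.

Order the vertices as v_0 < v_1 < v_2 < v_3 < v_4 < v_5. Listing each simplex with vertices in this order, K has dimension 2 with simplices:

  0-simplices (6): [v_0], [v_1], [v_2], [v_3], [v_4], [v_5]
  1-simplices (12): [v_0,v_1], [v_0,v_2], [v_0,v_3], [v_0,v_4], [v_0,v_5], [v_1,v_3], [v_1,v_4], [v_2,v_4], [v_2,v_5], [v_3,v_4], [v_3,v_5], [v_4,v_5]
  2-simplices (6): [v_0,v_1,v_4], [v_0,v_2,v_4], [v_0,v_2,v_5], [v_0,v_3,v_5], [v_1,v_3,v_4], [v_3,v_4,v_5]

giving chain groups C_0 ≅ Z^6, C_1 ≅ Z^12, C_2 ≅ Z^6.

Boundary ∂_1: C_1 → C_0 is given by ∂[p,q] = [q] − [p].
The resulting 6×12 matrix has rank 5, and its Smith normal form has invariant factors (1,1,1,1,1).

∂_2: C_2 → C_1 maps a triangle to the signed sum of its edges. For instance
  ∂[v_0,v_2,v_4] = [v_2,v_4] − [v_0,v_4] + [v_0,v_2],
  ∂[v_0,v_3,v_5] = [v_3,v_5] − [v_0,v_5] + [v_0,v_3].
As a 12×6 matrix over Z this has rank 6, with invariant factors (1,1,1,1,1,1).

Now H_k = ker ∂_k / im ∂_{k+1}, so:

  H_0: rank C_0 − rank ∂_1 = 6 − 5 = 1, and the invariant factors of ∂_1 are all 1, so H_0 = Z.
  H_1: rank ker ∂_1 − rank ∂_2 = (12 − 5) − 6 = 1, and the invariant factors of ∂_2 are all 1, so H_1 = Z.
  H_2: rank ker ∂_2 − rank ∂_3 = (6 − 6) − 0 = 0, and there is no ∂_3, so H_2 = 0.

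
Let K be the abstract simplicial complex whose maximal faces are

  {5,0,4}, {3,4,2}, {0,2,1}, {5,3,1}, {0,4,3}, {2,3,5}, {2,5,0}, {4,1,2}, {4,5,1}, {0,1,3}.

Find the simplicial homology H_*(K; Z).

H_0 = Z,  H_1 = Z/2,  H_2 = 0.

We work with the vertex ordering 0 < 1 < 2 < 3 < 4 < 5. The simplices of K, each written with vertices in increasing order, are:

  0-simplices (6): [0], [1], [2], [3], [4], [5]
  1-simplices (15): [0,1], [0,2], [0,3], [0,4], [0,5], [1,2], [1,3], [1,4], [1,5], [2,3], [2,4], [2,5], [3,4], [3,5], [4,5]
  2-simplices (10): [0,1,2], [0,1,3], [0,2,5], [0,3,4], [0,4,5], [1,2,4], [1,3,5], [1,4,5], [2,3,4], [2,3,5]

Hence C_0 ≅ Z^6, C_1 ≅ Z^15, C_2 ≅ Z^10.

The boundary map ∂_1: C_1 → C_0 sends each edge [p,q] (with p < q) to q − p.
The 6×15 boundary matrix has rank 5 and Smith normal form diag(1,1,1,1,1).

∂_2: C_2 → C_1 maps a triangle to the signed sum of its edges. For instance
  ∂[0,3,4] = [3,4] − [0,4] + [0,3],
  ∂[0,2,5] = [2,5] − [0,5] + [0,2].
The resulting 15×10 matrix has rank 10, and its Smith normal form has invariant factors (1,1,1,1,1,1,1,1,1,2).

Now H_k = ker ∂_k / im ∂_{k+1}, so:

  H_0: rank C_0 − rank ∂_1 = 6 − 5 = 1, and the invariant factors of ∂_1 are all 1, so H_0 ≅ Z.
  H_1: rank ker ∂_1 − rank ∂_2 = (15 − 5) − 10 = 0, and ∂_2 has invariant factor 2 > 1, so H_1 ≅ Z/2.
  H_2: rank ker ∂_2 − rank ∂_3 = (10 − 10) − 0 = 0, and there is no ∂_3, so H_2 ≅ 0.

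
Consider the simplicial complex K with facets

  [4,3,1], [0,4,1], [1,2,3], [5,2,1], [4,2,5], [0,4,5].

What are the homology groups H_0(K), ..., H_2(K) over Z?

H_0 = Z,  H_1 = Z,  H_2 = 0.

Take the total order 0 < 1 < 2 < 3 < 4 < 5 on the vertex set. Then K (dimension 2) consists of the simplices:

  0-simplices (6): [0], [1], [2], [3], [4], [5]
  1-simplices (12): [0,1], [0,4], [0,5], [1,2], [1,3], [1,4], [1,5], [2,3], [2,4], [2,5], [3,4], [4,5]
  2-simplices (6): [0,1,4], [0,4,5], [1,2,3], [1,2,5], [1,3,4], [2,4,5]

so the chain groups are C_0 ≅ Z^6, C_1 ≅ Z^12, C_2 ≅ Z^6.

∂_1: C_1 → C_0 sends each edge [p,q] (with p < q) to q − p. For instance
  ∂[1,2] = [2] − [1].
The resulting 6×12 matrix has rank 5, and its Smith normal form has invariant factors (1,1,1,1,1).

∂_2: C_2 → C_1 maps a triangle to the signed sum of its edges. For instance
  ∂[2,4,5] = [4,5] − [2,5] + [2,4],
  ∂[1,2,5] = [2,5] − [1,5] + [1,2].
The 12×6 boundary matrix has rank 6 and Smith normal form diag(1,1,1,1,1,1).

Reading off H_k = ker ∂_k / im ∂_{k+1}:

  H_0: rank C_0 − rank ∂_1 = 6 − 5 = 1, and the invariant factors of ∂_1 are all 1, so H_0 ≅ Z.
  H_1: rank ker ∂_1 − rank ∂_2 = (12 − 5) − 6 = 1, and the invariant factors of ∂_2 are all 1, so H_1 ≅ Z.
  H_2: rank ker ∂_2 − rank ∂_3 = (6 − 6) − 0 = 0, and there is no ∂_3, so H_2 ≅ 0.

As a check, the Euler characteristic is 6 − 12 + 6 = 0, which agrees with 1 − 1 + 0 = 0.
(K is a triangulation of the cylinder S^1 x I.)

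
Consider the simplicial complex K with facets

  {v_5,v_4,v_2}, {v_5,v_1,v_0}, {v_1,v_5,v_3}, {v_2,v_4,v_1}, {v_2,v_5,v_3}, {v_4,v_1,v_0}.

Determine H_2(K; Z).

H_2 ≅ 0.

Order the vertices as v_0 < v_1 < v_2 < v_3 < v_4 < v_5. Listing each simplex with vertices in this order, K has dimension 2 with simplices:

  0-simplices (6): [v_0], [v_1], [v_2], [v_3], [v_4], [v_5]
  1-simplices (12): [v_0,v_1], [v_0,v_4], [v_0,v_5], [v_1,v_2], [v_1,v_3], [v_1,v_4], [v_1,v_5], [v_2,v_3], [v_2,v_4], [v_2,v_5], [v_3,v_5], [v_4,v_5]
  2-simplices (6): [v_0,v_1,v_4], [v_0,v_1,v_5], [v_1,v_2,v_4], [v_1,v_3,v_5], [v_2,v_3,v_5], [v_2,v_4,v_5]

giving chain groups C_0 ≅ Z^6, C_1 ≅ Z^12, C_2 ≅ Z^6.

Boundary ∂_1: C_1 → C_0 sends each edge [p,q] (with p < q) to q − p. For instance
  ∂[v_4,v_5] = [v_5] − [v_4].
This gives a 6×12 integer matrix of rank 5; reducing to Smith normal form yields diagonal entries (1,1,1,1,1).

∂_2: C_2 → C_1 acts by ∂[p,q,r] = [q,r] − [p,r] + [p,q]. For instance
  ∂[v_2,v_3,v_5] = [v_3,v_5] − [v_2,v_5] + [v_2,v_3],
  ∂[v_1,v_3,v_5] = [v_3,v_5] − [v_1,v_5] + [v_1,v_3].
This gives a 12×6 integer matrix of rank 6; reducing to Smith normal form yields diagonal entries (1,1,1,1,1,1).

From H_k ≅ ker(∂_k) / im(∂_{k+1}) we obtain:

  H_2: rank ker ∂_2 − rank ∂_3 = (6 − 6) − 0 = 0, and there is no ∂_3, so H_2 ≅ 0.

(K is a triangulation of the cylinder S^1 x I.)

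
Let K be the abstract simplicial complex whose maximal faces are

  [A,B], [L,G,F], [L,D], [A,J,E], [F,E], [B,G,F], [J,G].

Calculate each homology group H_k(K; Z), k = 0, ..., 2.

Fix the vertex order A < B < D < E < F < G < J < L and write every simplex with vertices in increasing order. Then dim K = 2 and the simplices of K are:

  0-simplices (8): A, B, D, E, F, G, J, L
  1-simplices (12): AB, AE, AJ, BF, BG, DL, EF, EJ, FG, FL, GJ, GL
  2-simplices (3): AEJ, BFG, FGL

giving chain groups C_0 ≅ Z^8, C_1 ≅ Z^12, C_2 ≅ Z^3.

∂_1: C_1 → C_0 maps an edge to its endpoints' difference, ∂[p,q] = q − p.
This gives a 8×12 integer matrix of rank 7; reducing to Smith normal form yields diagonal entries (1,1,1,1,1,1,1).

Boundary ∂_2: C_2 → C_1 acts by ∂[p,q,r] = [q,r] − [p,r] + [p,q]. For instance
  ∂AEJ = EJ − AJ + AE,
  ∂FGL = GL − FL + FG.
As a 12×3 matrix over Z this has rank 3, with invariant factors (1,1,1).

Now H_k = ker ∂_k / im ∂_{k+1}, so:

  H_0: rank C_0 − rank ∂_1 = 8 − 7 = 1, and the invariant factors of ∂_1 are all 1, so H_0 = Z.
  H_1: rank ker ∂_1 − rank ∂_2 = (12 − 7) − 3 = 2, and the invariant factors of ∂_2 are all 1, so H_1 = Z^2.
  H_2: rank ker ∂_2 − rank ∂_3 = (3 − 3) − 0 = 0, and there is no ∂_3, so H_2 = 0.

H_0 ≅ Z,  H_1 ≅ Z^2,  H_2 = 0.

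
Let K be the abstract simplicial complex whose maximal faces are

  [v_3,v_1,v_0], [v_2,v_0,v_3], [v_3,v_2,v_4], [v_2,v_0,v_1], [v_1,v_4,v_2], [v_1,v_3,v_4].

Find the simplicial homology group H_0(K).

H_0 = Z.

Fix the vertex order v_0 < v_1 < v_2 < v_3 < v_4 and write every simplex with vertices in increasing order. Then dim K = 2 and the simplices of K are:

  0-simplices (5): [v_0], [v_1], [v_2], [v_3], [v_4]
  1-simplices (9): [v_0,v_1], [v_0,v_2], [v_0,v_3], [v_1,v_2], [v_1,v_3], [v_1,v_4], [v_2,v_3], [v_2,v_4], [v_3,v_4]
  2-simplices (6): [v_0,v_1,v_2], [v_0,v_1,v_3], [v_0,v_2,v_3], [v_1,v_2,v_4], [v_1,v_3,v_4], [v_2,v_3,v_4]

Hence C_0 ≅ Z^5, C_1 ≅ Z^9, C_2 ≅ Z^6.

∂_1: C_1 → C_0 sends each edge [p,q] (with p < q) to q − p.
The resulting 5×9 matrix has rank 4, and its Smith normal form has invariant factors (1,1,1,1).

The boundary map ∂_2: C_2 → C_1 maps a triangle to the signed sum of its edges. For instance
  ∂[v_0,v_1,v_2] = [v_1,v_2] − [v_0,v_2] + [v_0,v_1],
  ∂[v_2,v_3,v_4] = [v_3,v_4] − [v_2,v_4] + [v_2,v_3].
This gives a 9×6 integer matrix of rank 5; reducing to Smith normal form yields diagonal entries (1,1,1,1,1).

Now H_k = ker ∂_k / im ∂_{k+1}, so:

  H_0: rank C_0 − rank ∂_1 = 5 − 4 = 1, and the invariant factors of ∂_1 are all 1, so H_0 ≅ Z.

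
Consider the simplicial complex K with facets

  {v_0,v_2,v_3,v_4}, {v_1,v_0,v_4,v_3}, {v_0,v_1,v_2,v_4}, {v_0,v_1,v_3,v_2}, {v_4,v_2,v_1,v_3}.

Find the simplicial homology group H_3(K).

We work with the vertex ordering v_0 < v_1 < v_2 < v_3 < v_4. The simplices of K, each written with vertices in increasing order, are:

  0-simplices (5): [v_0], [v_1], [v_2], [v_3], [v_4]
  1-simplices (10): [v_0,v_1], [v_0,v_2], [v_0,v_3], [v_0,v_4], [v_1,v_2], [v_1,v_3], [v_1,v_4], [v_2,v_3], [v_2,v_4], [v_3,v_4]
  2-simplices (10): [v_0,v_1,v_2], [v_0,v_1,v_3], [v_0,v_1,v_4], [v_0,v_2,v_3], [v_0,v_2,v_4], [v_0,v_3,v_4], [v_1,v_2,v_3], [v_1,v_2,v_4], [v_1,v_3,v_4], [v_2,v_3,v_4]
  3-simplices (5): [v_0,v_1,v_2,v_3], [v_0,v_1,v_2,v_4], [v_0,v_1,v_3,v_4], [v_0,v_2,v_3,v_4], [v_1,v_2,v_3,v_4]

Hence C_0 ≅ Z^5, C_1 ≅ Z^10, C_2 ≅ Z^10, C_3 ≅ Z^5.

The boundary map ∂_1: C_1 → C_0 sends each edge [p,q] (with p < q) to q − p. For instance
  ∂[v_0,v_4] = [v_4] − [v_0].
The resulting 5×10 matrix has rank 4, and its Smith normal form has invariant factors (1,1,1,1).

Boundary ∂_2: C_2 → C_1 acts by ∂[p,q,r] = [q,r] − [p,r] + [p,q]. For instance
  ∂[v_1,v_2,v_4] = [v_2,v_4] − [v_1,v_4] + [v_1,v_2],
  ∂[v_2,v_3,v_4] = [v_3,v_4] − [v_2,v_4] + [v_2,v_3].
As a 10×10 matrix over Z this has rank 6, with invariant factors (1,1,1,1,1,1).

Boundary ∂_3: C_3 → C_2 sends each 3-simplex σ to the alternating sum Σ_i (−1)^i (σ with its i-th vertex removed). For instance
  ∂[v_0,v_2,v_3,v_4] = [v_2,v_3,v_4] − [v_0,v_3,v_4] + [v_0,v_2,v_4] − [v_0,v_2,v_3],
  ∂[v_0,v_1,v_2,v_3] = [v_1,v_2,v_3] − [v_0,v_2,v_3] + [v_0,v_1,v_3] − [v_0,v_1,v_2].
This gives a 10×5 integer matrix of rank 4; reducing to Smith normal form yields diagonal entries (1,1,1,1).

Reading off H_k = ker ∂_k / im ∂_{k+1}:

  H_3: rank ker ∂_3 − rank ∂_4 = (5 − 4) − 0 = 1, and there is no ∂_4, so H_3 ≅ Z.

H_3 ≅ Z.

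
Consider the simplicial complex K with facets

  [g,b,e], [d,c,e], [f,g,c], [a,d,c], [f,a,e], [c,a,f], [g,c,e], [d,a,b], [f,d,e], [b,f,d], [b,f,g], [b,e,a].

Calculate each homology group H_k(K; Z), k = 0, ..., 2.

H_0 = Z,  H_1 = Z/2Z,  H_2 = 0.

Order the vertices as a < b < c < d < e < f < g. Listing each simplex with vertices in this order, K has dimension 2 with simplices:

  0-simplices (7): a, b, c, d, e, f, g
  1-simplices (18): ab, ac, ad, ae, af, bd, be, bf, bg, cd, ce, cf, cg, de, df, ef, eg, fg
  2-simplices (12): abd, abe, acd, acf, aef, bdf, beg, bfg, cde, ceg, cfg, def

Hence C_0 ≅ Z^7, C_1 ≅ Z^18, C_2 ≅ Z^12.

Boundary ∂_1: C_1 → C_0 sends each edge [p,q] (with p < q) to q − p. For instance
  ∂bd = d − b.
As a 7×18 matrix over Z this has rank 6, with invariant factors (1,1,1,1,1,1).

∂_2: C_2 → C_1 acts by ∂[p,q,r] = [q,r] − [p,r] + [p,q]. For instance
  ∂abe = be − ae + ab,
  ∂ceg = eg − cg + ce.
This gives a 18×12 integer matrix of rank 12; reducing to Smith normal form yields diagonal entries (1,1,1,1,1,1,1,1,1,1,1,2).

Computing H_k = (kernel of ∂_k) / (image of ∂_{k+1}):

  H_0: rank C_0 − rank ∂_1 = 7 − 6 = 1, and the invariant factors of ∂_1 are all 1, so H_0 = Z.
  H_1: rank ker ∂_1 − rank ∂_2 = (18 − 6) − 12 = 0, and ∂_2 has invariant factor 2 > 1, so H_1 = Z/2Z.
  H_2: rank ker ∂_2 − rank ∂_3 = (12 − 12) − 0 = 0, and there is no ∂_3, so H_2 = 0.

As a check, the Euler characteristic is 7 − 18 + 12 = 1, which agrees with 1 − 0 + 0 = 1.
(K is a triangulation of the real projective plane RP^2.)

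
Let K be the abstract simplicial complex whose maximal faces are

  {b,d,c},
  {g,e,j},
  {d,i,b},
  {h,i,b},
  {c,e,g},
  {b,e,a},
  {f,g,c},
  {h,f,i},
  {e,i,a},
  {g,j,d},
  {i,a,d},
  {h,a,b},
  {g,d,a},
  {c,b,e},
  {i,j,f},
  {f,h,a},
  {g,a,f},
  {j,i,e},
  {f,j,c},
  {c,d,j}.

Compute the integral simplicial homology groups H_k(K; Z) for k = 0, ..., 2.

Fix the vertex order a < b < c < d < e < f < g < h < i < j and write every simplex with vertices in increasing order. Then dim K = 2 and the simplices of K are:

  0-simplices (10): a, b, c, d, e, f, g, h, i, j
  1-simplices (30): ab, ad, ae, af, ag, ah, ai, bc, bd, be, bh, bi, cd, ce, cf, cg, cj, dg, di, dj, eg, ei, ej, fg, fh, fi, fj, gj, hi, ij
  2-simplices (20): abe, abh, adg, adi, aei, afg, afh, bcd, bce, bdi, bhi, cdj, ceg, cfg, cfj, dgj, egj, eij, fhi, fij

Hence C_0 ≅ Z^10, C_1 ≅ Z^30, C_2 ≅ Z^20.

Boundary ∂_1: C_1 → C_0 sends each edge [p,q] (with p < q) to q − p.
The resulting 10×30 matrix has rank 9, and its Smith normal form has invariant factors (1,1,1,1,1,1,1,1,1).

Boundary ∂_2: C_2 → C_1 acts by ∂[p,q,r] = [q,r] − [p,r] + [p,q]. For instance
  ∂abe = be − ae + ab,
  ∂dgj = gj − dj + dg.
As a 30×20 matrix over Z this has rank 20, with invariant factors (1,1,1,1,1,1,1,1,1,1,1,1,1,1,1,1,1,1,1,2).

Reading off H_k = ker ∂_k / im ∂_{k+1}:

  H_0: rank C_0 − rank ∂_1 = 10 − 9 = 1, and the invariant factors of ∂_1 are all 1, so H_0 ≅ Z.
  H_1: rank ker ∂_1 − rank ∂_2 = (30 − 9) − 20 = 1, and ∂_2 has invariant factor 2 > 1, so H_1 ≅ Z ⊕ Z/2.
  H_2: rank ker ∂_2 − rank ∂_3 = (20 − 20) − 0 = 0, and there is no ∂_3, so H_2 ≅ 0.

H_0 ≅ Z,  H_1 ≅ Z ⊕ Z/2,  H_2 = 0.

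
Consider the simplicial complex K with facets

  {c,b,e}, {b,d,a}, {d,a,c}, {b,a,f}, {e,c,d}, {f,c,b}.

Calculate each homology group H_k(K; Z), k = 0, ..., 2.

Order the vertices as a < b < c < d < e < f. Listing each simplex with vertices in this order, K has dimension 2 with simplices:

  0-simplices (6): a, b, c, d, e, f
  1-simplices (12): ab, ac, ad, af, bc, bd, be, bf, cd, ce, cf, de
  2-simplices (6): abd, abf, acd, bce, bcf, cde

giving chain groups C_0 ≅ Z^6, C_1 ≅ Z^12, C_2 ≅ Z^6.

Boundary ∂_1: C_1 → C_0 is given by ∂[p,q] = [q] − [p]. For instance
  ∂bf = f − b.
The 6×12 boundary matrix has rank 5 and Smith normal form diag(1,1,1,1,1).

∂_2: C_2 → C_1 maps a triangle to the signed sum of its edges. For instance
  ∂abd = bd − ad + ab,
  ∂cde = de − ce + cd.
The 12×6 boundary matrix has rank 6 and Smith normal form diag(1,1,1,1,1,1).

Computing H_k = (kernel of ∂_k) / (image of ∂_{k+1}):

  H_0: rank C_0 − rank ∂_1 = 6 − 5 = 1, and the invariant factors of ∂_1 are all 1, so H_0 = Z.
  H_1: rank ker ∂_1 − rank ∂_2 = (12 − 5) − 6 = 1, and the invariant factors of ∂_2 are all 1, so H_1 = Z.
  H_2: rank ker ∂_2 − rank ∂_3 = (6 − 6) − 0 = 0, and there is no ∂_3, so H_2 = 0.

As a check, the Euler characteristic is 6 − 12 + 6 = 0, which agrees with 1 − 1 + 0 = 0.

H_0 ≅ Z,  H_1 ≅ Z,  H_2 = 0.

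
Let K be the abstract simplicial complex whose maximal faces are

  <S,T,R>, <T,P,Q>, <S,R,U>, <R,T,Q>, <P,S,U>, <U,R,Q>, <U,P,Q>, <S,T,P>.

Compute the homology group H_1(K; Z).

K has 6 vertices, 12 edges, 8 triangles.
rank ∂_1 = 5, rank ∂_2 = 7 ⇒ b_1 = 12 − 5 − 7 = 0; all invariant factors of ∂_2 are 1 so no torsion. So H_1 ≅ 0.

H_1 ≅ 0.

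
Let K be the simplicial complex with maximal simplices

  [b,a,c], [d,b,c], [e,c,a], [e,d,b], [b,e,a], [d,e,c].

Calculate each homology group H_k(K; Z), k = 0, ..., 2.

We work with the vertex ordering a < b < c < d < e. The simplices of K, each written with vertices in increasing order, are:

  0-simplices (5): a, b, c, d, e
  1-simplices (9): ab, ac, ae, bc, bd, be, cd, ce, de
  2-simplices (6): abc, abe, ace, bcd, bde, cde

so the chain groups are C_0 ≅ Z^5, C_1 ≅ Z^9, C_2 ≅ Z^6.

The boundary map ∂_1: C_1 → C_0 is given by ∂[p,q] = [q] − [p]. For instance
  ∂cd = d − c.
As a 5×9 matrix over Z this has rank 4, with invariant factors (1,1,1,1).

The boundary map ∂_2: C_2 → C_1 acts by ∂[p,q,r] = [q,r] − [p,r] + [p,q]. For instance
  ∂bde = de − be + bd,
  ∂cde = de − ce + cd.
As a 9×6 matrix over Z this has rank 5, with invariant factors (1,1,1,1,1).

From H_k ≅ ker(∂_k) / im(∂_{k+1}) we obtain:

  H_0: rank C_0 − rank ∂_1 = 5 − 4 = 1, and the invariant factors of ∂_1 are all 1, so H_0 ≅ Z.
  H_1: rank ker ∂_1 − rank ∂_2 = (9 − 4) − 5 = 0, and the invariant factors of ∂_2 are all 1, so H_1 ≅ 0.
  H_2: rank ker ∂_2 − rank ∂_3 = (6 − 5) − 0 = 1, and there is no ∂_3, so H_2 ≅ Z.

H_0 ≅ Z,  H_1 = 0,  H_2 ≅ Z.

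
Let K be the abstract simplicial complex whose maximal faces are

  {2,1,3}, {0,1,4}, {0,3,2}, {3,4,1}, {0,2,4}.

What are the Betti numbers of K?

We work with the vertex ordering 0 < 1 < 2 < 3 < 4. The simplices of K, each written with vertices in increasing order, are:

  0-simplices (5): [0], [1], [2], [3], [4]
  1-simplices (10): [0,1], [0,2], [0,3], [0,4], [1,2], [1,3], [1,4], [2,3], [2,4], [3,4]
  2-simplices (5): [0,1,4], [0,2,3], [0,2,4], [1,2,3], [1,3,4]

so the chain groups are C_0 ≅ Z^5, C_1 ≅ Z^10, C_2 ≅ Z^5.

∂_1: C_1 → C_0 maps an edge to its endpoints' difference, ∂[p,q] = q − p.
The resulting 5×10 matrix has rank 4, and its Smith normal form has invariant factors (1,1,1,1).

Boundary ∂_2: C_2 → C_1 maps a triangle to the signed sum of its edges. For instance
  ∂[0,1,4] = [1,4] − [0,4] + [0,1],
  ∂[1,3,4] = [3,4] − [1,4] + [1,3].
The resulting 10×5 matrix has rank 5, and its Smith normal form has invariant factors (1,1,1,1,1).

Reading off H_k = ker ∂_k / im ∂_{k+1}:

  H_0: rank C_0 − rank ∂_1 = 5 − 4 = 1, and the invariant factors of ∂_1 are all 1, so H_0 ≅ Z.
  H_1: rank ker ∂_1 − rank ∂_2 = (10 − 4) − 5 = 1, and the invariant factors of ∂_2 are all 1, so H_1 ≅ Z.
  H_2: rank ker ∂_2 − rank ∂_3 = (5 − 5) − 0 = 0, and there is no ∂_3, so H_2 ≅ 0.

As a check, the Euler characteristic is 5 − 10 + 5 = 0, which agrees with 1 − 1 + 0 = 0.

Hence the Betti numbers are b_0 = 1, b_1 = 1, b_2 = 0.

b_0 = 1, b_1 = 1, b_2 = 0.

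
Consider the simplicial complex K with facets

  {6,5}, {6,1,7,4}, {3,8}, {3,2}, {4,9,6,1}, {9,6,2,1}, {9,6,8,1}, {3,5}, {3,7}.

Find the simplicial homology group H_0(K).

H_0 = Z.

K has 9 vertices, 20 edges, 13 triangles, 4 3-simplices.
rank ∂_0 = 0, rank ∂_1 = 8 ⇒ b_0 = 9 − 0 − 8 = 1; all invariant factors of ∂_1 are 1 so no torsion. So H_0 ≅ Z.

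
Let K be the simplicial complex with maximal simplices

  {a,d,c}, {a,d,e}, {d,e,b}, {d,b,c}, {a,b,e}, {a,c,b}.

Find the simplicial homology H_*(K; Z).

H_0 ≅ Z,  H_1 = 0,  H_2 ≅ Z.

Take the total order a < b < c < d < e on the vertex set. Then K (dimension 2) consists of the simplices:

  0-simplices (5): a, b, c, d, e
  1-simplices (9): ab, ac, ad, ae, bc, bd, be, cd, de
  2-simplices (6): abc, abe, acd, ade, bcd, bde

Hence C_0 ≅ Z^5, C_1 ≅ Z^9, C_2 ≅ Z^6.

∂_1: C_1 → C_0 maps an edge to its endpoints' difference, ∂[p,q] = q − p. For instance
  ∂ac = c − a.
The 5×9 boundary matrix has rank 4 and Smith normal form diag(1,1,1,1).

The boundary map ∂_2: C_2 → C_1 maps a triangle to the signed sum of its edges. For instance
  ∂bcd = cd − bd + bc,
  ∂abe = be − ae + ab.
As a 9×6 matrix over Z this has rank 5, with invariant factors (1,1,1,1,1).

Reading off H_k = ker ∂_k / im ∂_{k+1}:

  H_0: rank C_0 − rank ∂_1 = 5 − 4 = 1, and the invariant factors of ∂_1 are all 1, so H_0 ≅ Z.
  H_1: rank ker ∂_1 − rank ∂_2 = (9 − 4) − 5 = 0, and the invariant factors of ∂_2 are all 1, so H_1 ≅ 0.
  H_2: rank ker ∂_2 − rank ∂_3 = (6 − 5) − 0 = 1, and there is no ∂_3, so H_2 ≅ Z.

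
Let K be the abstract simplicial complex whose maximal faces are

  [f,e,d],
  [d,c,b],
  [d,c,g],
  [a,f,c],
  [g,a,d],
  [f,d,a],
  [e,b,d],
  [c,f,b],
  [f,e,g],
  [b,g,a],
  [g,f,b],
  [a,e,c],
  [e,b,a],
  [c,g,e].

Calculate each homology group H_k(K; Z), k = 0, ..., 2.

Order the vertices as a < b < c < d < e < f < g. Listing each simplex with vertices in this order, K has dimension 2 with simplices:

  0-simplices (7): a, b, c, d, e, f, g
  1-simplices (21): ab, ac, ad, ae, af, ag, bc, bd, be, bf, bg, cd, ce, cf, cg, de, df, dg, ef, eg, fg
  2-simplices (14): abe, abg, ace, acf, adf, adg, bcd, bcf, bde, bfg, cdg, ceg, def, efg

giving chain groups C_0 ≅ Z^7, C_1 ≅ Z^21, C_2 ≅ Z^14.

∂_1: C_1 → C_0 maps an edge to its endpoints' difference, ∂[p,q] = q − p. For instance
  ∂fg = g − f.
The 7×21 boundary matrix has rank 6 and Smith normal form diag(1,1,1,1,1,1).

The boundary map ∂_2: C_2 → C_1 acts by ∂[p,q,r] = [q,r] − [p,r] + [p,q]. For instance
  ∂ceg = eg − cg + ce,
  ∂bfg = fg − bg + bf.
As a 21×14 matrix over Z this has rank 13, with invariant factors (1,1,1,1,1,1,1,1,1,1,1,1,1).

Reading off H_k = ker ∂_k / im ∂_{k+1}:

  H_0: rank C_0 − rank ∂_1 = 7 − 6 = 1, and the invariant factors of ∂_1 are all 1, so H_0 ≅ Z.
  H_1: rank ker ∂_1 − rank ∂_2 = (21 − 6) − 13 = 2, and the invariant factors of ∂_2 are all 1, so H_1 ≅ Z^2.
  H_2: rank ker ∂_2 − rank ∂_3 = (14 − 13) − 0 = 1, and there is no ∂_3, so H_2 ≅ Z.

As a check, the Euler characteristic is 7 − 21 + 14 = 0, which agrees with 1 − 2 + 1 = 0.
(K is a triangulation of the torus T^2.)

H_0 = Z,  H_1 = Z^2,  H_2 = Z.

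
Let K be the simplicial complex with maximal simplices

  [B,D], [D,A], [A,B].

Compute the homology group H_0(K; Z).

Take the total order A < B < D on the vertex set. Then K (dimension 1) consists of the simplices:

  0-simplices (3): A, B, D
  1-simplices (3): AB, AD, BD

so the chain groups are C_0 ≅ Z^3, C_1 ≅ Z^3.

The boundary map ∂_1: C_1 → C_0 is given by ∂[p,q] = [q] − [p].
As a 3×3 matrix over Z this has rank 2, with invariant factors (1,1).

From H_k ≅ ker(∂_k) / im(∂_{k+1}) we obtain:

  H_0: rank C_0 − rank ∂_1 = 3 − 2 = 1, and the invariant factors of ∂_1 are all 1, so H_0 = Z.

(K is a triangulation of the circle S^1.)

H_0 = Z.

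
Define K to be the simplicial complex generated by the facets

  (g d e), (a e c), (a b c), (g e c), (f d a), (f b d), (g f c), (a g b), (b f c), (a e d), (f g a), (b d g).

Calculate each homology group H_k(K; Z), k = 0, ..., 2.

H_0 = Z,  H_1 = Z/2Z,  H_2 = 0.

Fix the vertex order a < b < c < d < e < f < g and write every simplex with vertices in increasing order. Then dim K = 2 and the simplices of K are:

  0-simplices (7): a, b, c, d, e, f, g
  1-simplices (18): ab, ac, ad, ae, af, ag, bc, bd, bf, bg, ce, cf, cg, de, df, dg, eg, fg
  2-simplices (12): abc, abg, ace, ade, adf, afg, bcf, bdf, bdg, ceg, cfg, deg

so the chain groups are C_0 ≅ Z^7, C_1 ≅ Z^18, C_2 ≅ Z^12.

∂_1: C_1 → C_0 maps an edge to its endpoints' difference, ∂[p,q] = q − p. For instance
  ∂bc = c − b.
The resulting 7×18 matrix has rank 6, and its Smith normal form has invariant factors (1,1,1,1,1,1).

∂_2: C_2 → C_1 acts by ∂[p,q,r] = [q,r] − [p,r] + [p,q]. For instance
  ∂bdg = dg − bg + bd,
  ∂ace = ce − ae + ac.
The resulting 18×12 matrix has rank 12, and its Smith normal form has invariant factors (1,1,1,1,1,1,1,1,1,1,1,2).

From H_k ≅ ker(∂_k) / im(∂_{k+1}) we obtain:

  H_0: rank C_0 − rank ∂_1 = 7 − 6 = 1, and the invariant factors of ∂_1 are all 1, so H_0 ≅ Z.
  H_1: rank ker ∂_1 − rank ∂_2 = (18 − 6) − 12 = 0, and ∂_2 has invariant factor 2 > 1, so H_1 ≅ Z/2Z.
  H_2: rank ker ∂_2 − rank ∂_3 = (12 − 12) − 0 = 0, and there is no ∂_3, so H_2 ≅ 0.

As a check, the Euler characteristic is 7 − 18 + 12 = 1, which agrees with 1 − 0 + 0 = 1.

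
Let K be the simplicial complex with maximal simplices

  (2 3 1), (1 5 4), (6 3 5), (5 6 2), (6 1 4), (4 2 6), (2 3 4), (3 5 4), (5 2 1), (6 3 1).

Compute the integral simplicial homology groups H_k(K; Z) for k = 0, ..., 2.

H_0 ≅ Z,  H_1 ≅ Z/2,  H_2 = 0.

Fix the vertex order 1 < 2 < 3 < 4 < 5 < 6 and write every simplex with vertices in increasing order. Then dim K = 2 and the simplices of K are:

  0-simplices (6): [1], [2], [3], [4], [5], [6]
  1-simplices (15): [1,2], [1,3], [1,4], [1,5], [1,6], [2,3], [2,4], [2,5], [2,6], [3,4], [3,5], [3,6], [4,5], [4,6], [5,6]
  2-simplices (10): [1,2,3], [1,2,5], [1,3,6], [1,4,5], [1,4,6], [2,3,4], [2,4,6], [2,5,6], [3,4,5], [3,5,6]

giving chain groups C_0 ≅ Z^6, C_1 ≅ Z^15, C_2 ≅ Z^10.

The boundary map ∂_1: C_1 → C_0 is given by ∂[p,q] = [q] − [p].
The 6×15 boundary matrix has rank 5 and Smith normal form diag(1,1,1,1,1).

The boundary map ∂_2: C_2 → C_1 maps a triangle to the signed sum of its edges. For instance
  ∂[1,2,3] = [2,3] − [1,3] + [1,2],
  ∂[2,3,4] = [3,4] − [2,4] + [2,3].
As a 15×10 matrix over Z this has rank 10, with invariant factors (1,1,1,1,1,1,1,1,1,2).

Now H_k = ker ∂_k / im ∂_{k+1}, so:

  H_0: rank C_0 − rank ∂_1 = 6 − 5 = 1, and the invariant factors of ∂_1 are all 1, so H_0 ≅ Z.
  H_1: rank ker ∂_1 − rank ∂_2 = (15 − 5) − 10 = 0, and ∂_2 has invariant factor 2 > 1, so H_1 ≅ Z/2.
  H_2: rank ker ∂_2 − rank ∂_3 = (10 − 10) − 0 = 0, and there is no ∂_3, so H_2 ≅ 0.

(K is a triangulation of the real projective plane RP^2.)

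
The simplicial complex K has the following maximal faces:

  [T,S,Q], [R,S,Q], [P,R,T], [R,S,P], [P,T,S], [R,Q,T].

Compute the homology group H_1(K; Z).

H_1 ≅ 0.

Fix the vertex order P < Q < R < S < T and write every simplex with vertices in increasing order. Then dim K = 2 and the simplices of K are:

  0-simplices (5): P, Q, R, S, T
  1-simplices (9): PR, PS, PT, QR, QS, QT, RS, RT, ST
  2-simplices (6): PRS, PRT, PST, QRS, QRT, QST

giving chain groups C_0 ≅ Z^5, C_1 ≅ Z^9, C_2 ≅ Z^6.

Boundary ∂_1: C_1 → C_0 sends each edge [p,q] (with p < q) to q − p. For instance
  ∂PS = S − P.
The resulting 5×9 matrix has rank 4, and its Smith normal form has invariant factors (1,1,1,1).

∂_2: C_2 → C_1 sends each 2-simplex [p,q,r] to [q,r] − [p,r] + [p,q]. For instance
  ∂QRT = RT − QT + QR,
  ∂PRT = RT − PT + PR.
The 9×6 boundary matrix has rank 5 and Smith normal form diag(1,1,1,1,1).

Computing H_k = (kernel of ∂_k) / (image of ∂_{k+1}):

  H_1: rank ker ∂_1 − rank ∂_2 = (9 − 4) − 5 = 0, and the invariant factors of ∂_2 are all 1, so H_1 ≅ 0.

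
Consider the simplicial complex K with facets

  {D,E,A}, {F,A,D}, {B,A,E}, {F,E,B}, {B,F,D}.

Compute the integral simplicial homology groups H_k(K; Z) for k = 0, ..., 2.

H_0 ≅ Z,  H_1 ≅ Z,  H_2 = 0.

Order the vertices as A < B < D < E < F. Listing each simplex with vertices in this order, K has dimension 2 with simplices:

  0-simplices (5): A, B, D, E, F
  1-simplices (10): AB, AD, AE, AF, BD, BE, BF, DE, DF, EF
  2-simplices (5): ABE, ADE, ADF, BDF, BEF

Hence C_0 ≅ Z^5, C_1 ≅ Z^10, C_2 ≅ Z^5.

∂_1: C_1 → C_0 maps an edge to its endpoints' difference, ∂[p,q] = q − p. For instance
  ∂AE = E − A.
The resulting 5×10 matrix has rank 4, and its Smith normal form has invariant factors (1,1,1,1).

∂_2: C_2 → C_1 acts by ∂[p,q,r] = [q,r] − [p,r] + [p,q]. For instance
  ∂BEF = EF − BF + BE,
  ∂ADF = DF − AF + AD.
This gives a 10×5 integer matrix of rank 5; reducing to Smith normal form yields diagonal entries (1,1,1,1,1).

From H_k ≅ ker(∂_k) / im(∂_{k+1}) we obtain:

  H_0: rank C_0 − rank ∂_1 = 5 − 4 = 1, and the invariant factors of ∂_1 are all 1, so H_0 ≅ Z.
  H_1: rank ker ∂_1 − rank ∂_2 = (10 − 4) − 5 = 1, and the invariant factors of ∂_2 are all 1, so H_1 ≅ Z.
  H_2: rank ker ∂_2 − rank ∂_3 = (5 − 5) − 0 = 0, and there is no ∂_3, so H_2 ≅ 0.

As a check, the Euler characteristic is 5 − 10 + 5 = 0, which agrees with 1 − 1 + 0 = 0.
(K is a triangulation of the Möbius band.)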